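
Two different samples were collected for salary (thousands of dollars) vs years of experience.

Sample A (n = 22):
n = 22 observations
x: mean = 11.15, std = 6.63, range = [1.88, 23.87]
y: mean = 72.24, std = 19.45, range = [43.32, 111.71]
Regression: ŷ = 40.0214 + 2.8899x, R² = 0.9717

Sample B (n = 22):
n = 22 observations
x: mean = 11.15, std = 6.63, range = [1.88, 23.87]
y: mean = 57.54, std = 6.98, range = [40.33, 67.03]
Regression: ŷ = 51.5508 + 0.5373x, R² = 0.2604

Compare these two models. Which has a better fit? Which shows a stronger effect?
Model A has the better fit (R² = 0.9717 vs 0.2604). Model A shows the stronger effect (|β₁| = 2.8899 vs 0.5373).

Model Comparison:

Fit — compare R²:
- Model A: R² = 0.9717 → 97.17% of variance in salary explained
- Model B: R² = 0.2604 → 26.04% of variance in salary explained
- 0.9717 > 0.2604 → Model A has the better fit

Which has the larger per-year effect? (|β₁|)
- Model A: β₁ = 2.8899 → predicted salary rises 2.8899 thousand dollars per additional year of experience
- Model B: β₁ = 0.5373 → predicted salary rises 0.5373 thousand dollars per additional year of experience
- |2.8899| > |0.5373| → Model A shows the stronger marginal effect

Note: R² measures how tightly points cluster around the line; β₁ measures how steep the line is — they answer different questions.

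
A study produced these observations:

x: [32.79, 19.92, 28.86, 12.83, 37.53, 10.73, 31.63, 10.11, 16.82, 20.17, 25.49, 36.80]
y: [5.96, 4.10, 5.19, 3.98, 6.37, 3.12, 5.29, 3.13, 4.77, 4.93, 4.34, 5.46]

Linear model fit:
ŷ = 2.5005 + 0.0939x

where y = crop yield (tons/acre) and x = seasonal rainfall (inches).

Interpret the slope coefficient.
On average, crop yield is about 0.0939 tons/acre higher for every extra inch of rainfall.

β₁ = 0.0939 is the change in predicted crop yield (tons/acre) per additional inch of rainfall.

Interpretation:
- Rainfall up by 1 inch → predicted crop yield increases by 0.0939 tons/acre
- This is a linear approximation: the same per-unit change is assumed across the whole observed x range
- The slope describes association in these data, not necessarily a causal effect

The intercept β₀ = 2.5005 is the predicted crop yield when rainfall = 0; since the smallest observed x is 10.11, this is an extrapolation and mainly anchors the line.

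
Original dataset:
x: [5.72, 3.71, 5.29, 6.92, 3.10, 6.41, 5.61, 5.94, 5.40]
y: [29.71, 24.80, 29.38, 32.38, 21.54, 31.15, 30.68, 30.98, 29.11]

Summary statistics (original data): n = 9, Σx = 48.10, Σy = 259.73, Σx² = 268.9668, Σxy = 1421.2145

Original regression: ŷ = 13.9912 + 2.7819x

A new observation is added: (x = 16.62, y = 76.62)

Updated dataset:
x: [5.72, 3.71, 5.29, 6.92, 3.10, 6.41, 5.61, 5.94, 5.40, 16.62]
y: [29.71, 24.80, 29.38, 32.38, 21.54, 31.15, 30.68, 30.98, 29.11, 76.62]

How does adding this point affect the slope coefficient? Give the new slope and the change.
The slope changes from 2.7819 to 4.0989 (change of +1.3170, or +47.3%).

The new point has HIGH LEVERAGE: x = 16.62 is far from the original mean x̄ = 48.10/9 ≈ 5.34 (original range [3.10, 6.92]).

Step 1: Update the sums with the new point (n goes from 9 to 10)
Σx  = 48.10 + 16.62 = 64.72
Σy  = 259.73 + 76.62 = 336.35
Σx² = 268.9668 + 16.62² = 268.9668 + 276.2244 = 545.1912
Σxy = 1421.2145 + 16.62×76.62 = 1421.2145 + 1273.4244 = 2694.6389

Step 2: Recompute the slope with b₁ = (nΣxy − ΣxΣy) / (nΣx² − (Σx)²)
Numerator   = 10×2694.6389 − 64.72×336.35 = 26946.3890 − 21768.5720 = 5177.8170
Denominator = 10×545.1912 − 64.72² = 5451.9120 − 4188.6784 = 1263.2336
b₁(new) = 5177.8170 / 1263.2336 = 4.0989

(Same formula on the original sums: (9×1421.2145 − 48.10×259.73) / (9×268.9668 − 48.10²) = 297.9175 / 107.0912 = 2.7819, matching the given fit.)

Step 3: Change in slope
Δβ₁ = 4.0989 − 2.7819 = +1.3170
Relative change = +1.3170 / 2.7819 × 100% = +47.3%
→ the slope increases when the point is added.

A high-leverage point only changes the slope if it is off the original line; here y = 76.62 is above the original trend, so the slope increases.
In practice: check such a point for data-entry or measurement error.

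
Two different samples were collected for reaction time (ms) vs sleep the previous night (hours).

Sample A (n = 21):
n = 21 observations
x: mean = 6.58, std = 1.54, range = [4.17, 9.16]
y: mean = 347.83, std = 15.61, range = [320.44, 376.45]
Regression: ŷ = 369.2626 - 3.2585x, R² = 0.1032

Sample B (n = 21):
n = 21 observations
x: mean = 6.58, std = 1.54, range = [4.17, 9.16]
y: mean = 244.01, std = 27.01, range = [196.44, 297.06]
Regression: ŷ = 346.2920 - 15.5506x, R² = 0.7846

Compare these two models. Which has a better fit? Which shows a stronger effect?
Model B has the better fit (R² = 0.7846 vs 0.1032). Model B shows the stronger effect (|β₁| = 15.5506 vs 3.2585).

Model Comparison:

Fit — compare R²:
- Model A: R² = 0.1032 → 10.32% of variance in reaction time explained
- Model B: R² = 0.7846 → 78.46% of variance in reaction time explained
- 0.7846 > 0.1032 → Model B has the better fit

Strength of effect — compare |β₁|:
- Model A: β₁ = -3.2585 → predicted reaction time falls 3.2585 ms per additional hour of sleep
- Model B: β₁ = -15.5506 → predicted reaction time falls 15.5506 ms per additional hour of sleep
- |-3.2585| < |-15.5506| → Model B shows the stronger marginal effect

Note: A steeper slope doesn't make a better model if the scatter around the line is large.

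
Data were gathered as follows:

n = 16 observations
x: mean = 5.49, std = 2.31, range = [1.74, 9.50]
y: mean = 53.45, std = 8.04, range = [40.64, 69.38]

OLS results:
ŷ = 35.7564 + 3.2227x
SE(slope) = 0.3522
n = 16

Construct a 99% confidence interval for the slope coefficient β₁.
The 99% CI for β₁ is (2.1743, 4.2711)

Confidence interval for the slope:

The 99% CI for β₁ is: β̂₁ ± t*(α/2, n-2) × SE(β̂₁)

Step 1: Find critical t-value
- Confidence level = 0.99
- Degrees of freedom = n - 2 = 16 - 2 = 14
- t*(α/2, 14) = 2.9768

Step 2: Calculate margin of error
Margin = 2.9768 × 0.3522 = 1.0484

Step 3: Construct interval
CI = 3.2227 ± 1.0484
CI = (2.1743, 4.2711)

Interpretation: We are 99% confident that the true slope β₁ lies between 2.1743 and 4.2711.
Since 0 is outside the interval, a two-sided test at α = 0.01 would reject H₀: β₁ = 0.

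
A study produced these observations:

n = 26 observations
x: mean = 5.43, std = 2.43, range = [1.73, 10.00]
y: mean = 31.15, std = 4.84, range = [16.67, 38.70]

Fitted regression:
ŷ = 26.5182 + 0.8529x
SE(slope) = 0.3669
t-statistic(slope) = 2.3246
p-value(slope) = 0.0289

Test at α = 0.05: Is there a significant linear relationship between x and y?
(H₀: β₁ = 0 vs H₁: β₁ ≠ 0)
p-value = 0.0289 < α = 0.05, so we reject H₀. The relationship is significant.

Hypothesis test for the slope coefficient:

H₀: β₁ = 0 (no linear relationship)
H₁: β₁ ≠ 0 (linear relationship exists)

Test statistic: t = β̂₁ / SE(β̂₁) = 0.8529 / 0.3669 = 2.3246

p = 0.0289: how often a slope estimate this far from 0 (in SE units) would arise by chance if β₁ were truly 0.

Decision rule: reject H₀ if p-value < α.
p-value = 0.0289 < α = 0.05 → reject H₀.

There is sufficient evidence at the 5% significance level to conclude that a linear relationship exists between x and y.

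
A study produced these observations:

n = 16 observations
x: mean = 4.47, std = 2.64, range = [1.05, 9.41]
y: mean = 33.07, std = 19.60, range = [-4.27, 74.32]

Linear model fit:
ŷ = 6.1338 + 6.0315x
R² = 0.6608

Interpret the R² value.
About 66.08% of the variability in y is accounted for by the regression on x (R² = 0.6608) — a moderate linear fit.

The coefficient of determination R² is the fraction of the total variation in y that the fitted line accounts for.

Here R² = 0.6608:
- Explained: 66.08% of the variation in y
- Unexplained (residual): 100% − 66.08% = 33.92%
- Rule of thumb (below 0.3 weak; 0.3 to below 0.7 moderate; 0.7 and above strong) → moderate

Calculation: R² = 1 − (SS_res / SS_tot), where SS_res is the sum of squared residuals and SS_tot the total sum of squares.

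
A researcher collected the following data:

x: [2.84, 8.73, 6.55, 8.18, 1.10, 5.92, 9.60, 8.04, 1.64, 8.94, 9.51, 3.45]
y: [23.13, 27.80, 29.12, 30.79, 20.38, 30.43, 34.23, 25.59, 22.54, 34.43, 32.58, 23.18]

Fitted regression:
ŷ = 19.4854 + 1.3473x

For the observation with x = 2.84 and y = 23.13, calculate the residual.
Residual = -0.1817

The residual is the difference between the actual value and the predicted value:

Residual = y - ŷ

Step 1: Calculate predicted value
ŷ = 19.4854 + 1.3473 × 2.84
ŷ = 23.3117

Step 2: Calculate residual
Residual = 23.13 - 23.3117
Residual = -0.1817

The residual is negative, so the observed y = 23.13 sits below the regression line (the line overestimates it by 0.1817).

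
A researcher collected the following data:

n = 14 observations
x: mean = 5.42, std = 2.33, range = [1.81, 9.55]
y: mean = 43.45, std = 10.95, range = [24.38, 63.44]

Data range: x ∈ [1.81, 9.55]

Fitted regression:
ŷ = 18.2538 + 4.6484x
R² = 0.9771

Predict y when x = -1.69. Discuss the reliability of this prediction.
ŷ = 10.3980 (extrapolation — x = -1.69 lies outside [1.81, 9.55], so reliability is low).

Prediction calculation:
ŷ = 18.2538 + 4.6484 × (-1.69)
ŷ = 10.3980

Reliability:
- Data range: x ∈ [1.81, 9.55]
- Prediction point: x = -1.69 is 3.50 units below the observed range → this is EXTRAPOLATION, not interpolation

Why that matters here:
- There are no observations near this x to validate the fitted line there
- R² describes fit only over the sampled x values; it says nothing about behaviour beyond them
- Real relationships often flatten, saturate, or turn nonlinear at extremes

The R² = 0.9771 only validates the fit within [1.81, 9.55]; treat ŷ = 10.3980 with caution.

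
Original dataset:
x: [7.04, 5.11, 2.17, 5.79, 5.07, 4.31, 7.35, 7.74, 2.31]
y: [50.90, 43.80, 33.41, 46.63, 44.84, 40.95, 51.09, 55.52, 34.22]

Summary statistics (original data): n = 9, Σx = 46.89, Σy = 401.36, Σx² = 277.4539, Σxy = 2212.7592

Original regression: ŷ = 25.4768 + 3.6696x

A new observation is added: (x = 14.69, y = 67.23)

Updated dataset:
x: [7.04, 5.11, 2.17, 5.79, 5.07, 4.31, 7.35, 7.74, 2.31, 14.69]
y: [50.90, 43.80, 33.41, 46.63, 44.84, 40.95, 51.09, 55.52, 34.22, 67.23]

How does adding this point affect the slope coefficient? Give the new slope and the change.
Adding the point moves β₁ from 3.6696 to 2.7603, i.e. it decreases by 0.9093 (-24.8%).

x = 14.69 lies well outside the original x-range [2.17, 7.74] (x̄ ≈ 5.21), so this observation has high leverage and can move the slope substantially.

Step 1: Update the sums with the new point (n goes from 9 to 10)
Σx  = 46.89 + 14.69 = 61.58
Σy  = 401.36 + 67.23 = 468.59
Σx² = 277.4539 + 14.69² = 277.4539 + 215.7961 = 493.2500
Σxy = 2212.7592 + 14.69×67.23 = 2212.7592 + 987.6087 = 3200.3679

Step 2: Recompute the slope with b₁ = (nΣxy − ΣxΣy) / (nΣx² − (Σx)²)
Numerator   = 10×3200.3679 − 61.58×468.59 = 32003.6790 − 28855.7722 = 3147.9068
Denominator = 10×493.2500 − 61.58² = 4932.5000 − 3792.0964 = 1140.4036
b₁(new) = 3147.9068 / 1140.4036 = 2.7603

(Same formula on the original sums: (9×2212.7592 − 46.89×401.36) / (9×277.4539 − 46.89²) = 1095.0624 / 298.4130 = 3.6696, matching the given fit.)

Step 3: Change in slope
Δβ₁ = 2.7603 − 3.6696 = -0.9093
Relative change = -0.9093 / 3.6696 × 100% = -24.8%
→ the slope decreases when the point is added.

Because the point sits below the extension of the original line at a high-leverage x, it tilts the fit down.
In practice: examine leverage (hᵢ) and Cook's distance rather than deleting it automatically; check such a point for data-entry or measurement error.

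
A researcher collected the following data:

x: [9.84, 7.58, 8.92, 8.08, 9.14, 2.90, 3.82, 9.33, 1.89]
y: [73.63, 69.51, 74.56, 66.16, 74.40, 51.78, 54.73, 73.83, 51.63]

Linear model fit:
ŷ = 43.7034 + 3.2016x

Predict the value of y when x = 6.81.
ŷ = 65.5063

Plug x = 6.81 into the fitted line:

ŷ = 43.7034 + 3.2016 × 6.81
ŷ = 43.7034 + 21.8029
ŷ = 65.5063

This is the fitted mean response at that x — an individual observation would come with a wider prediction interval.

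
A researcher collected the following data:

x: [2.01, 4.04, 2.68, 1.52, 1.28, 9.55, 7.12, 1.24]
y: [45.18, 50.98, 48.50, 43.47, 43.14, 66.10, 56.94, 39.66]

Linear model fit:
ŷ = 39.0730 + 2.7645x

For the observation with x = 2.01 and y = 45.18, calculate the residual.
Residual = 0.5504

The residual is the difference between the actual value and the predicted value:

Residual = y - ŷ

Step 1: Calculate predicted value
ŷ = 39.0730 + 2.7645 × 2.01
ŷ = 44.6296

Step 2: Calculate residual
Residual = 45.18 - 44.6296
Residual = 0.5504

The residual is positive, so the observed y = 45.18 sits above the regression line (the line underestimates it by 0.5504).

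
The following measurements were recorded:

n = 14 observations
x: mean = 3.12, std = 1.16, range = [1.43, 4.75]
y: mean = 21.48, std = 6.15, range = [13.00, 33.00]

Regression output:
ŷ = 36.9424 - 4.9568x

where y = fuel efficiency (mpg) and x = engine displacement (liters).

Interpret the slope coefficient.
For each additional liter of engine displacement, predicted fuel efficiency decreases by approximately 4.9568 mpg.

The slope coefficient β₁ = -4.9568 represents the marginal effect of engine displacement on fuel efficiency.

Interpretation:
- Engine displacement up by 1 liter → predicted fuel efficiency decreases by 4.9568 mpg
- This is a linear approximation: the same per-unit change is assumed across the whole observed x range
- The slope describes association in these data, not necessarily a causal effect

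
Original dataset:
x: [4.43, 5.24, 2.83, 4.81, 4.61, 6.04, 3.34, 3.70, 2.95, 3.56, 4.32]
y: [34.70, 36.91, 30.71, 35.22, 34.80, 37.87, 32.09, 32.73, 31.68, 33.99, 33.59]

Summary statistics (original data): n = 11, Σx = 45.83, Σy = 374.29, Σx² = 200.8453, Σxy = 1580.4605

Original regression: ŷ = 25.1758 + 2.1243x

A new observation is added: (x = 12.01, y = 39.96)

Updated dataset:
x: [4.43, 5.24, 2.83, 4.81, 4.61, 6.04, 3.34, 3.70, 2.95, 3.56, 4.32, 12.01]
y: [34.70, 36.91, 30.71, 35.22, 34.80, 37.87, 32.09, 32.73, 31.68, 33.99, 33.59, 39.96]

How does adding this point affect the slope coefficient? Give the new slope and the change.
Adding the point moves β₁ from 2.1243 to 0.9608, i.e. it decreases by 1.1635 (-54.8%).

The new point has HIGH LEVERAGE: x = 12.01 is far from the original mean x̄ = 45.83/11 ≈ 4.17 (original range [2.83, 6.04]).

Step 1: Update the sums with the new point (n goes from 11 to 12)
Σx  = 45.83 + 12.01 = 57.84
Σy  = 374.29 + 39.96 = 414.25
Σx² = 200.8453 + 12.01² = 200.8453 + 144.2401 = 345.0854
Σxy = 1580.4605 + 12.01×39.96 = 1580.4605 + 479.9196 = 2060.3801

Step 2: Recompute the slope with b₁ = (nΣxy − ΣxΣy) / (nΣx² − (Σx)²)
Numerator   = 12×2060.3801 − 57.84×414.25 = 24724.5612 − 23960.2200 = 764.3412
Denominator = 12×345.0854 − 57.84² = 4141.0248 − 3345.4656 = 795.5592
b₁(new) = 764.3412 / 795.5592 = 0.9608

(Same formula on the original sums: (11×1580.4605 − 45.83×374.29) / (11×200.8453 − 45.83²) = 231.3548 / 108.9094 = 2.1243, matching the given fit.)

Step 3: Change in slope
Δβ₁ = 0.9608 − 2.1243 = -1.1635
Relative change = -1.1635 / 2.1243 × 100% = -54.8%
→ the slope decreases when the point is added.

A high-leverage point only changes the slope if it is off the original line; here y = 39.96 is below the original trend, so the slope decreases.
In practice: refit with and without it and report both if conclusions differ.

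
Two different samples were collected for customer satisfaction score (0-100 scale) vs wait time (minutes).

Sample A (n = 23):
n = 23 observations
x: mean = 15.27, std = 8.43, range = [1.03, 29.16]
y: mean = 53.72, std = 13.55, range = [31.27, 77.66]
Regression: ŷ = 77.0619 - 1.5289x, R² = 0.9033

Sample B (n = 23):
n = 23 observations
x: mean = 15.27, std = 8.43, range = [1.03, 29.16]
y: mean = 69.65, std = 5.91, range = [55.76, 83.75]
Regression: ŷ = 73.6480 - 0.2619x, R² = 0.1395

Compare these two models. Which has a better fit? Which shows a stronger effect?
Model A has the better fit (R² = 0.9033 vs 0.1395). Model A shows the stronger effect (|β₁| = 1.5289 vs 0.2619).

Model Comparison:

Fit — compare R²:
- Model A: R² = 0.9033 → 90.33% of variance in satisfaction score explained
- Model B: R² = 0.1395 → 13.95% of variance in satisfaction score explained
- 0.9033 > 0.1395 → Model A has the better fit

Effect size (slope magnitude):
- Model A: β₁ = -1.5289 → predicted satisfaction score falls 1.5289 points per additional minute of wait time
- Model B: β₁ = -0.2619 → predicted satisfaction score falls 0.2619 points per additional minute of wait time
- |-1.5289| > |-0.2619| → Model A shows the stronger marginal effect

Note: A steeper slope doesn't make a better model if the scatter around the line is large.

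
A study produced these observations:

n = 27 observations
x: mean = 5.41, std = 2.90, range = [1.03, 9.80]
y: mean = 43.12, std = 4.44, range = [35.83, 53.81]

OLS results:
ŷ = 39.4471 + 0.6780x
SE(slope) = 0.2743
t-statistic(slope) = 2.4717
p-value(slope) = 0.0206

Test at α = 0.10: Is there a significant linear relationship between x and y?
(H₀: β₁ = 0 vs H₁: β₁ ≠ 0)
Reject H₀: p-value = 0.0206 < α = 0.10. The linear relationship is significant at the 10% level.

Hypothesis test for the slope coefficient:

H₀: β₁ = 0 (no linear relationship)
H₁: β₁ ≠ 0 (linear relationship exists)

Test statistic: t = β̂₁ / SE(β̂₁) = 0.6780 / 0.2743 = 2.4717

With df = 25, the two-sided p-value for |t| = 2.4717 is 0.0206.

Decision rule: reject H₀ if p-value < α.
p-value = 0.0206 < α = 0.10 → reject H₀.

Conclusion: the linear association between x and y is significant at the 10% level.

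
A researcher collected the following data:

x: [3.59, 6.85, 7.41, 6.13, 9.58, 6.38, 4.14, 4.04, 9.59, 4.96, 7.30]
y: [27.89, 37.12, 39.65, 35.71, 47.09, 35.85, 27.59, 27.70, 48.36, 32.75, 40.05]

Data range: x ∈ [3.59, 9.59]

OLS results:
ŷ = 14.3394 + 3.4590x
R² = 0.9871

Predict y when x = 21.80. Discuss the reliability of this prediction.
The equation gives ŷ = 89.7456; however x = 21.80 is 12.21 units above the observed range, so this extrapolated value should not be trusted.

Prediction calculation:
ŷ = 14.3394 + 3.4590 × 21.80
ŷ = 89.7456

Reliability:
- Data range: x ∈ [3.59, 9.59]
- Prediction point: x = 21.80 is 12.21 units above the observed range → this is EXTRAPOLATION, not interpolation

Why that matters here:
- The standard error of prediction grows with (x − x̄)², and x = 21.80 is far from x̄ = 6.36
- Real relationships often flatten, saturate, or turn nonlinear at extremes

The R² = 0.9871 only validates the fit within [3.59, 9.59]; treat ŷ = 89.7456 with caution.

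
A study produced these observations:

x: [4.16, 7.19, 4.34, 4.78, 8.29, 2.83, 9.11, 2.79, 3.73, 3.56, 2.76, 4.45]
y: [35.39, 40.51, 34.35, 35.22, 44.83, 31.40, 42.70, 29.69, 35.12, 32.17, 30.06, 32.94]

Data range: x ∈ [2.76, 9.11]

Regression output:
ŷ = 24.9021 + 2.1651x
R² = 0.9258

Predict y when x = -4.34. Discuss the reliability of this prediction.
The equation gives ŷ = 15.5056; however x = -4.34 is 7.10 units below the observed range, so this extrapolated value should not be trusted.

Prediction calculation:
ŷ = 24.9021 + 2.1651 × (-4.34)
ŷ = 15.5056

Reliability:
- Data range: x ∈ [2.76, 9.11]
- Prediction point: x = -4.34 is 7.10 units below the observed range → this is EXTRAPOLATION, not interpolation

Why that matters here:
- Real relationships often flatten, saturate, or turn nonlinear at extremes
- There are no observations near this x to validate the fitted line there

Report the number if required, but flag clearly that it is an extrapolation.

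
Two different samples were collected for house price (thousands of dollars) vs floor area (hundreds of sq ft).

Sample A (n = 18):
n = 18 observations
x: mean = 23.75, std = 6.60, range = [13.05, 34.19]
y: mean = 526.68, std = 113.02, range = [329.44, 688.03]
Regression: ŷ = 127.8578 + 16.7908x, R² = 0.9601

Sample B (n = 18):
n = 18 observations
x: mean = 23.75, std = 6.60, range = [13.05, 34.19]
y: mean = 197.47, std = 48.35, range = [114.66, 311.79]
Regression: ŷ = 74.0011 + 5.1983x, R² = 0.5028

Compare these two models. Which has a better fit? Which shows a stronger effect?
Model A has the better fit (R² = 0.9601 vs 0.5028). Model A shows the stronger effect (|β₁| = 16.7908 vs 5.1983).

Model Comparison:

Which explains more variance? (R²)
- Model A: R² = 0.9601 → 96.01% of variance in house price explained
- Model B: R² = 0.5028 → 50.28% of variance in house price explained
- 0.9601 > 0.5028 → Model A has the better fit

Effect size (slope magnitude):
- Model A: β₁ = 16.7908 → predicted house price rises 16.7908 thousand dollars per additional hundred sq ft of floor area
- Model B: β₁ = 5.1983 → predicted house price rises 5.1983 thousand dollars per additional hundred sq ft of floor area
- |16.7908| > |5.1983| → Model A shows the stronger marginal effect

Note: The two samples could reflect different populations, time periods, or measurement quality.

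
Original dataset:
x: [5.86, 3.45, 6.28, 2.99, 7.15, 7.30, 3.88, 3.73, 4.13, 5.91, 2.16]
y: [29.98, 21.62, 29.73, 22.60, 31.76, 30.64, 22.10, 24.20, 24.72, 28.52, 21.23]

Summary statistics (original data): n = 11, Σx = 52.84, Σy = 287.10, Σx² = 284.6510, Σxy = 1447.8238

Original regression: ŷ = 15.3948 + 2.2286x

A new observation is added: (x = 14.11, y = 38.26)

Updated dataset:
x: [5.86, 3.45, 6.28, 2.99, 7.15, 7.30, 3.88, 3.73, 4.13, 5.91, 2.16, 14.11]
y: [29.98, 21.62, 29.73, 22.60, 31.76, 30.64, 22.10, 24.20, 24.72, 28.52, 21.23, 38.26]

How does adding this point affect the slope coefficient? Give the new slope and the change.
Adding the point moves β₁ from 2.2286 to 1.5645, i.e. it decreases by 0.6641 (-29.8%).

The new point has HIGH LEVERAGE: x = 14.11 is far from the original mean x̄ = 52.84/11 ≈ 4.80 (original range [2.16, 7.30]).

Step 1: Update the sums with the new point (n goes from 11 to 12)
Σx  = 52.84 + 14.11 = 66.95
Σy  = 287.10 + 38.26 = 325.36
Σx² = 284.6510 + 14.11² = 284.6510 + 199.0921 = 483.7431
Σxy = 1447.8238 + 14.11×38.26 = 1447.8238 + 539.8486 = 1987.6724

Step 2: Recompute the slope with b₁ = (nΣxy − ΣxΣy) / (nΣx² − (Σx)²)
Numerator   = 12×1987.6724 − 66.95×325.36 = 23852.0688 − 21782.8520 = 2069.2168
Denominator = 12×483.7431 − 66.95² = 5804.9172 − 4482.3025 = 1322.6147
b₁(new) = 2069.2168 / 1322.6147 = 1.5645

(Same formula on the original sums: (11×1447.8238 − 52.84×287.10) / (11×284.6510 − 52.84²) = 755.6978 / 339.0954 = 2.2286, matching the given fit.)

Step 3: Change in slope
Δβ₁ = 1.5645 − 2.2286 = -0.6641
Relative change = -0.6641 / 2.2286 × 100% = -29.8%
→ the slope decreases when the point is added.

Because the point sits below the extension of the original line at a high-leverage x, it tilts the fit down.
In practice: check such a point for data-entry or measurement error; examine leverage (hᵢ) and Cook's distance rather than deleting it automatically.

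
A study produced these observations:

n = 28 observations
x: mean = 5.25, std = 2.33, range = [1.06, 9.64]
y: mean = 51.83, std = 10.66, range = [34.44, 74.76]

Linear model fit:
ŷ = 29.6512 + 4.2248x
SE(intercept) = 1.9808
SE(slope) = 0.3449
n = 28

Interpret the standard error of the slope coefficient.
SE(β̂₁) = 0.3449 is the estimated standard deviation of the slope estimate across repeated samples; relative to β̂₁ = 4.2248 that is 8.2%, a precise estimate.

SE(β̂₁) = s / √Sxx, where s is the residual standard deviation and Sxx = Σ(x − x̄)². It is the yardstick for how far β̂₁ = 4.2248 could plausibly be from the true slope.

Relative precision:
- SE / |β̂₁| = 0.3449 / 4.2248 = 8.2%
- Rule of thumb (under 20%: precise; 20% to under 50%: moderately precise; 50% or more: imprecise) → precise

Link to the t-test: t = β̂₁ / SE(β̂₁) = 4.2248 / 0.3449 = 12.2493, the statistic for H₀: β₁ = 0.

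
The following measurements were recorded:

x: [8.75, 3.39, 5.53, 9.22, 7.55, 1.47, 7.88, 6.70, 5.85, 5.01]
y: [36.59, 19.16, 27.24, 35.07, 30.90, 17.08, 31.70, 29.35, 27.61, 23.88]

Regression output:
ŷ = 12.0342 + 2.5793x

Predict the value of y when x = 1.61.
ŷ = 16.1869

x = 1.61 lies inside the observed range [1.47, 9.22], so the fitted equation applies directly:

ŷ = 12.0342 + 2.5793 × 1.61
ŷ = 12.0342 + 4.1527
ŷ = 16.1869

This is the fitted mean response at that x — an individual observation would come with a wider prediction interval.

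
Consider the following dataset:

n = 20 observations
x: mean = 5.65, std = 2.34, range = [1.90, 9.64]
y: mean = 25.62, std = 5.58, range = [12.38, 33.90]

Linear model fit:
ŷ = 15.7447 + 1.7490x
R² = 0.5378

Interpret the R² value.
R² = 0.5378 means 53.78% of the variation in y is explained by the linear relationship with x. This indicates a moderate fit.

The coefficient of determination R² is the fraction of the total variation in y that the fitted line accounts for.

Here R² = 0.5378:
- Explained: 53.78% of the variation in y
- Unexplained (residual): 100% − 53.78% = 46.22%
- Rule of thumb (below 0.3 weak; 0.3 to below 0.7 moderate; 0.7 and above strong) → moderate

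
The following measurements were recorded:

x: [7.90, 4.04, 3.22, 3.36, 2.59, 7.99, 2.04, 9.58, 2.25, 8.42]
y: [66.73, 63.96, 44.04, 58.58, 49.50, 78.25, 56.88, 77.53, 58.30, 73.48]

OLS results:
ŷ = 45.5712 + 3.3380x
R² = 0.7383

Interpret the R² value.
The model explains 73.83% of the variance in y (R² = 0.7383), leaving 26.17% unexplained; the fit is strong.

The coefficient of determination R² is the fraction of the total variation in y that the fitted line accounts for.

Here R² = 0.7383:
- Explained: 73.83% of the variation in y
- Unexplained (residual): 100% − 73.83% = 26.17%
- Rule of thumb (below 0.3 weak; 0.3 to below 0.7 moderate; 0.7 and above strong) → strong

Equivalently, for simple linear regression R² = r², so |r| = √0.7383 ≈ 0.8592.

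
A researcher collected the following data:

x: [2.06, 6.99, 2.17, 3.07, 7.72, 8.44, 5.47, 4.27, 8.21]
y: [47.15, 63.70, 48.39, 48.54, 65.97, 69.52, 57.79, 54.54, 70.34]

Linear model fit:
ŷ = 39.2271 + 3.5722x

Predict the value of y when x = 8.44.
ŷ = 69.3765

To predict y for x = 8.44, substitute into the regression equation:

ŷ = 39.2271 + 3.5722 × 8.44
ŷ = 39.2271 + 30.1494
ŷ = 69.3765

This is a point prediction; actual observations scatter around it by roughly the residual standard deviation.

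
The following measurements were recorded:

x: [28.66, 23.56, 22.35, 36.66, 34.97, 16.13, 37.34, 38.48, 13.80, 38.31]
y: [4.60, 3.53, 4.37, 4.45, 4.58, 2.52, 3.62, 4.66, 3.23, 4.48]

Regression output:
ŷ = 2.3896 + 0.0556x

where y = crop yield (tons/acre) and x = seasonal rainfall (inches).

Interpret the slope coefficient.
For each additional inch of rainfall, predicted crop yield increases by approximately 0.0556 tons/acre.

The slope β₁ = 0.0556 gives the rate at which the fitted crop yield changes with rainfall.

Interpretation:
- Rainfall up by 1 inch → predicted crop yield increases by 0.0556 tons/acre
- This is a linear approximation: the same per-unit change is assumed across the whole observed x range

The intercept β₀ = 2.3896 is the predicted crop yield when rainfall = 0; since the smallest observed x is 13.80, this is an extrapolation and mainly anchors the line.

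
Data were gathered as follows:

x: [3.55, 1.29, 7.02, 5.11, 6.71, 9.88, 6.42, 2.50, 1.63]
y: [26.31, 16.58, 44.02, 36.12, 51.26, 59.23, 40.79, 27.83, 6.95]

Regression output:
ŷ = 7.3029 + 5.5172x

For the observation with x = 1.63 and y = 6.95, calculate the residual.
Residual = -9.3459

The residual is the difference between the actual value and the predicted value:

Residual = y - ŷ

Step 1: Calculate predicted value
ŷ = 7.3029 + 5.5172 × 1.63
ŷ = 16.2959

Step 2: Calculate residual
Residual = 6.95 - 16.2959
Residual = -9.3459

Sign check: y < ŷ, so the point is below the line and the fit overestimates here.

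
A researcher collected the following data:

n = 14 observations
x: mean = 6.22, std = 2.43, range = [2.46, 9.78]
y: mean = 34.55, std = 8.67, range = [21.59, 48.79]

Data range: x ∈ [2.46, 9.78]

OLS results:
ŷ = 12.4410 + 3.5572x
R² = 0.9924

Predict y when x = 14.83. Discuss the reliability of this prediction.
ŷ = 65.1943, but this is extrapolation (above the data range [2.46, 9.78]) and may be unreliable.

Prediction calculation:
ŷ = 12.4410 + 3.5572 × 14.83
ŷ = 65.1943

Reliability:
- Data range: x ∈ [2.46, 9.78]
- Prediction point: x = 14.83 is 5.05 units above the observed range → this is EXTRAPOLATION, not interpolation

Why that matters here:
- The standard error of prediction grows with (x − x̄)², and x = 14.83 is far from x̄ = 6.22
- The linear relationship may not hold outside the observed range

A defensible statement: 'if the linear trend continued to x = 14.83, y would be about 65.1943' — the premise is untested.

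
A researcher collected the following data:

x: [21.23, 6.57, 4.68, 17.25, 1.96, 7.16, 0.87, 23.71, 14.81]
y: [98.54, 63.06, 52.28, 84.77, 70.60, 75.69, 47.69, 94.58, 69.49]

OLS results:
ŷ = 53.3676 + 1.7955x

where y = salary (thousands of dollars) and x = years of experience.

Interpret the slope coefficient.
For each additional year of experience, predicted salary increases by approximately 1.7955 thousand dollars.

β₁ = 1.7955 is the change in predicted salary (thousand dollars) per additional year of experience.

Interpretation:
- Experience up by 1 year → predicted salary increases by 1.7955 thousand dollars
- The effect is assumed constant over the observed range of x (linearity)
- The sign (+) gives the direction; the magnitude 1.7955 gives the size of the effect per year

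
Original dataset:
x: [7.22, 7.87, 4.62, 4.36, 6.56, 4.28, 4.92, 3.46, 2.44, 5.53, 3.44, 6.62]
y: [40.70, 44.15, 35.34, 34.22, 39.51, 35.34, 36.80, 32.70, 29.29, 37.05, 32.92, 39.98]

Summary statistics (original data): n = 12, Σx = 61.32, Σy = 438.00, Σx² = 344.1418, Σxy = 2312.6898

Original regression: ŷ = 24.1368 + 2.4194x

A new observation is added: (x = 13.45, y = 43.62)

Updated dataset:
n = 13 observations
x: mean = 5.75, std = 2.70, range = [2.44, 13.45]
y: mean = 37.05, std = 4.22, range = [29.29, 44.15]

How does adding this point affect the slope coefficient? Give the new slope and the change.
The slope changes from 2.4194 to 1.3613 (change of -1.0581, or -43.7%).

x = 13.45 lies well outside the original x-range [2.44, 7.87] (x̄ ≈ 5.11), so this observation has high leverage and can move the slope substantially.

Step 1: Update the sums with the new point (n goes from 12 to 13)
Σx  = 61.32 + 13.45 = 74.77
Σy  = 438.00 + 43.62 = 481.62
Σx² = 344.1418 + 13.45² = 344.1418 + 180.9025 = 525.0443
Σxy = 2312.6898 + 13.45×43.62 = 2312.6898 + 586.6890 = 2899.3788

Step 2: Recompute the slope with b₁ = (nΣxy − ΣxΣy) / (nΣx² − (Σx)²)
Numerator   = 13×2899.3788 − 74.77×481.62 = 37691.9244 − 36010.7274 = 1681.1970
Denominator = 13×525.0443 − 74.77² = 6825.5759 − 5590.5529 = 1235.0230
b₁(new) = 1681.1970 / 1235.0230 = 1.3613

(Same formula on the original sums: (12×2312.6898 − 61.32×438.00) / (12×344.1418 − 61.32²) = 894.1176 / 369.5592 = 2.4194, matching the given fit.)

Step 3: Change in slope
Δβ₁ = 1.3613 − 2.4194 = -1.0581
Relative change = -1.0581 / 2.4194 × 100% = -43.7%
→ the slope decreases when the point is added.

Because the point sits below the extension of the original line at a high-leverage x, it tilts the fit down.
In practice: investigate whether it comes from the same population as the rest of the sample.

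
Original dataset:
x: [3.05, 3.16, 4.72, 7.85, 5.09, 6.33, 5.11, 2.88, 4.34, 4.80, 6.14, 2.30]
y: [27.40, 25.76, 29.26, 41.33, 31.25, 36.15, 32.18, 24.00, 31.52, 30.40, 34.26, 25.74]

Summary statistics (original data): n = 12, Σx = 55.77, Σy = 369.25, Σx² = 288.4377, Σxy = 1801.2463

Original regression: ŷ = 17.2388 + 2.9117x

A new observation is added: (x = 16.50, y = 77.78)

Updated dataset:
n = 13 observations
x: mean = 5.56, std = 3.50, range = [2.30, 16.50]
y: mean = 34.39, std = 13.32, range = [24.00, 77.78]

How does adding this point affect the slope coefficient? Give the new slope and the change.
New slope β₁ = 3.7721 versus 2.9117 before: a change of +0.8604 (+29.5%).

x = 16.50 lies well outside the original x-range [2.30, 7.85] (x̄ ≈ 4.65), so this observation has high leverage and can move the slope substantially.

Step 1: Update the sums with the new point (n goes from 12 to 13)
Σx  = 55.77 + 16.50 = 72.27
Σy  = 369.25 + 77.78 = 447.03
Σx² = 288.4377 + 16.50² = 288.4377 + 272.2500 = 560.6877
Σxy = 1801.2463 + 16.50×77.78 = 1801.2463 + 1283.3700 = 3084.6163

Step 2: Recompute the slope with b₁ = (nΣxy − ΣxΣy) / (nΣx² − (Σx)²)
Numerator   = 13×3084.6163 − 72.27×447.03 = 40100.0119 − 32306.8581 = 7793.1538
Denominator = 13×560.6877 − 72.27² = 7288.9401 − 5222.9529 = 2065.9872
b₁(new) = 7793.1538 / 2065.9872 = 3.7721

(Same formula on the original sums: (12×1801.2463 − 55.77×369.25) / (12×288.4377 − 55.77²) = 1021.8831 / 350.9595 = 2.9117, matching the given fit.)

Step 3: Change in slope
Δβ₁ = 3.7721 − 2.9117 = +0.8604
Relative change = +0.8604 / 2.9117 × 100% = +29.5%
→ the slope increases when the point is added.

A high-leverage point only changes the slope if it is off the original line; here y = 77.78 is above the original trend, so the slope increases.
In practice: investigate whether it comes from the same population as the rest of the sample; check such a point for data-entry or measurement error.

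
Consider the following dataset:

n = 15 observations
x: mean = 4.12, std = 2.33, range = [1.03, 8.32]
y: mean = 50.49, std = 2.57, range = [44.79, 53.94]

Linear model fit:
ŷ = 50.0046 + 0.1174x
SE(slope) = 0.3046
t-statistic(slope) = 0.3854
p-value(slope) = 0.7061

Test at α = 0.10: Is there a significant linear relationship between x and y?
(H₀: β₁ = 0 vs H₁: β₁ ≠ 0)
Fail to reject H₀: p-value = 0.7061 ≥ α = 0.10. The linear relationship is not significant at the 10% level.

Hypothesis test for the slope coefficient:

H₀: β₁ = 0 (no linear relationship)
H₁: β₁ ≠ 0 (linear relationship exists)

Test statistic: t = β̂₁ / SE(β̂₁) = 0.1174 / 0.3046 = 0.3854

p = 0.7061: how often a slope estimate this far from 0 (in SE units) would arise by chance if β₁ were truly 0.

Decision rule: reject H₀ if p-value < α.
p-value = 0.7061 ≥ α = 0.10 → fail to reject H₀.

Conclusion: the linear association between x and y is not significant at the 10% level.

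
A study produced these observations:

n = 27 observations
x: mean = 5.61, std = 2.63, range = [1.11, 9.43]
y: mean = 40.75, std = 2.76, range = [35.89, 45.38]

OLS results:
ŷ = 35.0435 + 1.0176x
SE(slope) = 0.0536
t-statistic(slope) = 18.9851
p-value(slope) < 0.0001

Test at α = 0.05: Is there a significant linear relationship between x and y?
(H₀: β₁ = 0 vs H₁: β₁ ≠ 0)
p-value < 0.0001 < α = 0.05, so we reject H₀. The relationship is significant.

Hypothesis test for the slope coefficient:

H₀: β₁ = 0 (no linear relationship)
H₁: β₁ ≠ 0 (linear relationship exists)

Test statistic: t = β̂₁ / SE(β̂₁) = 1.0176 / 0.0536 = 18.9851

p < 0.0001: how often a slope estimate this far from 0 (in SE units) would arise by chance if β₁ were truly 0.

Decision rule: reject H₀ if p-value < α.
p-value < 0.0001 < α = 0.05 → reject H₀.

There is sufficient evidence at the 5% significance level to conclude that a linear relationship exists between x and y.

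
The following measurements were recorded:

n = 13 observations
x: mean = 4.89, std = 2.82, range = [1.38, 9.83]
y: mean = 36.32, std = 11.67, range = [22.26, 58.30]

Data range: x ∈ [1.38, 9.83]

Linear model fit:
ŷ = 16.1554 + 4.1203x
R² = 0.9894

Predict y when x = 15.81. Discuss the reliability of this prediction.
The equation gives ŷ = 81.2973; however x = 15.81 is 5.98 units above the observed range, so this extrapolated value should not be trusted.

Prediction calculation:
ŷ = 16.1554 + 4.1203 × 15.81
ŷ = 81.2973

Reliability:
- Data range: x ∈ [1.38, 9.83]
- Prediction point: x = 15.81 is 5.98 units above the observed range → this is EXTRAPOLATION, not interpolation

Why that matters here:
- Real relationships often flatten, saturate, or turn nonlinear at extremes
- The standard error of prediction grows with (x − x̄)², and x = 15.81 is far from x̄ = 4.89
- There are no observations near this x to validate the fitted line there

The R² = 0.9894 only validates the fit within [1.38, 9.83]; treat ŷ = 81.2973 with caution.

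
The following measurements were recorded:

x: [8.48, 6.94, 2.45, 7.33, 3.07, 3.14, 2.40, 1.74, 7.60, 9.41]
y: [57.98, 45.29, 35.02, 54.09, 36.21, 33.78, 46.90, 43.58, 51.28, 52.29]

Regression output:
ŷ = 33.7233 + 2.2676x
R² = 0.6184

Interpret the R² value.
About 61.84% of the variability in y is accounted for by the regression on x (R² = 0.6184) — a moderate linear fit.

The coefficient of determination R² is the fraction of the total variation in y that the fitted line accounts for.

Here R² = 0.6184:
- Explained: 61.84% of the variation in y
- Unexplained (residual): 100% − 61.84% = 38.16%
- Rule of thumb (below 0.3 weak; 0.3 to below 0.7 moderate; 0.7 and above strong) → moderate

Note: R² says nothing about causation, and a high R² does not by itself mean the linear form is appropriate — check the residuals.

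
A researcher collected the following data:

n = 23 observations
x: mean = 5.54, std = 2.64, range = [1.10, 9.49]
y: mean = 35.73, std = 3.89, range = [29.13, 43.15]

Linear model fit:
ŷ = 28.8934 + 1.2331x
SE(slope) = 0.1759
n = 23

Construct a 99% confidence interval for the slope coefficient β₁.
The 99% CI for β₁ is (0.7351, 1.7311)

Confidence interval for the slope:

The 99% CI for β₁ is: β̂₁ ± t*(α/2, n-2) × SE(β̂₁)

Step 1: Find critical t-value
- Confidence level = 0.99
- Degrees of freedom = n - 2 = 23 - 2 = 21
- t*(α/2, 21) = 2.8314

Step 2: Calculate margin of error
Margin = 2.8314 × 0.1759 = 0.4980

Step 3: Construct interval
CI = 1.2331 ± 0.4980
CI = (0.7351, 1.7311)

Interpretation: intervals built this way capture the true β₁ in 99% of repeated samples; here the plausible range for the per-unit effect of x on y is 0.7351 to 1.7311.
Both endpoints are positive, so the data support a genuinely positive slope at this confidence level.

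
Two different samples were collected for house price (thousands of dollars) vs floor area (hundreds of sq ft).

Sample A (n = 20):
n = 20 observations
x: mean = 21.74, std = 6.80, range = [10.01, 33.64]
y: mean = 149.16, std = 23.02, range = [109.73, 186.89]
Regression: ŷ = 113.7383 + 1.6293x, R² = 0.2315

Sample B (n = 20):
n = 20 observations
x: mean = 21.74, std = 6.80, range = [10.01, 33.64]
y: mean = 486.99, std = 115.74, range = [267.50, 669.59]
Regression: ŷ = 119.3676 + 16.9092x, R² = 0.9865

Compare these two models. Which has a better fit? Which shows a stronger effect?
Model B has the better fit (R² = 0.9865 vs 0.2315). Model B shows the stronger effect (|β₁| = 16.9092 vs 1.6293).

Model Comparison:

Goodness of fit (R²):
- Model A: R² = 0.2315 → 23.15% of variance in house price explained
- Model B: R² = 0.9865 → 98.65% of variance in house price explained
- 0.9865 > 0.2315 → Model B has the better fit

Effect size (slope magnitude):
- Model A: β₁ = 1.6293 → predicted house price rises 1.6293 thousand dollars per additional hundred sq ft of floor area
- Model B: β₁ = 16.9092 → predicted house price rises 16.9092 thousand dollars per additional hundred sq ft of floor area
- |1.6293| < |16.9092| → Model B shows the stronger marginal effect

Note: The two samples could reflect different populations, time periods, or measurement quality.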